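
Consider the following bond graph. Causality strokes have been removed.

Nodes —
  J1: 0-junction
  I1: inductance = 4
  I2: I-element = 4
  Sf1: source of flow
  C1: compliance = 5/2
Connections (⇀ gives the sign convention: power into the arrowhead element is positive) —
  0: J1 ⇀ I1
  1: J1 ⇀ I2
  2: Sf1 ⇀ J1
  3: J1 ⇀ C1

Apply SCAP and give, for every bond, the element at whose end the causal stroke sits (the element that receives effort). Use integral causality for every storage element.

b2 →Sf1  (source Sf1 imposes f)
b0 →I1  (I1 integral (f out))
b1 →I2  (I2 integral (f out))
b3 →J1  (closing 0-jn rule on J1)

β0 →I1
β1 →I2
β2 →Sf1
β3 →J1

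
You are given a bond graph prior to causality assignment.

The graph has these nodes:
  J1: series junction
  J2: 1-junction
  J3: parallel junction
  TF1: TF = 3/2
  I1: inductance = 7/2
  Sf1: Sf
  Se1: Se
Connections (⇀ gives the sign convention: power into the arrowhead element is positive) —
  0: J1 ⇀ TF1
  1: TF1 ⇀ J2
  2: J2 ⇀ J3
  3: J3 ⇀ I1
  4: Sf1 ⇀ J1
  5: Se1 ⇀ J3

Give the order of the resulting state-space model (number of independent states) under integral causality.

bond 4 →Sf1  (source Sf1 imposes f)
bond 5 →J3  (Se1 (Se) sets effort on bond)
bond 0 →J1  (1-jn J1 has f-setter on 4)
bond 2 →J2  (J3: bond 5 brought effort, rest push out)
bond 3 →I1  (J3: bond 5 brought effort, rest push out)
bond 1 →TF1  (through TF1, causality passes straight; one stroke at TF1)

1  (I1 all integral)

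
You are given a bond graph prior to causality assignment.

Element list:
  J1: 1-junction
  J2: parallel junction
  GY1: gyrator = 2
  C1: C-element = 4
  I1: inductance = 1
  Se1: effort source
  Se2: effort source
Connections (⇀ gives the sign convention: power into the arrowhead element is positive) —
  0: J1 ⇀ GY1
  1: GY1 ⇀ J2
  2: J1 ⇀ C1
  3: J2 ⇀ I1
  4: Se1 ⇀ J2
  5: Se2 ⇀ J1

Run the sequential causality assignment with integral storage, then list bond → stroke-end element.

β4 →J2  (source Se1 imposes e)
β5 →J1  (source Se2 imposes e)
β1 →GY1  (0-jn J2 has e-setter on 4)
β3 →I1  (J2: bond 4 brought effort, rest push out)
β0 →GY1  (through GY1, causality inverts; strokes same side of GY1)
β2 →J1  (J1 flow already set via bond 0)

#0 stroke at GY1
#1 stroke at GY1
#2 stroke at J1
#3 stroke at I1
#4 stroke at J2
#5 stroke at J1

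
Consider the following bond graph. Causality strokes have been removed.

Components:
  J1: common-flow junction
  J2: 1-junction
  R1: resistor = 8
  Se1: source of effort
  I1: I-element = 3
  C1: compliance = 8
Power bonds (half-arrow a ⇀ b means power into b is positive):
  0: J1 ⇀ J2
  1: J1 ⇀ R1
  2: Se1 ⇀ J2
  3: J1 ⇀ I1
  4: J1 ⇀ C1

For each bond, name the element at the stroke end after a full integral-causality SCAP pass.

bond 0 stroke at J1
bond 1 stroke at J1
bond 2 stroke at J2
bond 3 stroke at I1
bond 4 stroke at J1

β2 stroke at J2  (Se1 (Se) sets effort on bond)
β0 stroke at J1  (J2 needs exactly one f-in)
β3 stroke at I1  (I1: I, integral causality)
β1 stroke at J1  (J1 flow already set via bond 3)
β4 stroke at J1  (J1: bond 3 brought flow, rest push out)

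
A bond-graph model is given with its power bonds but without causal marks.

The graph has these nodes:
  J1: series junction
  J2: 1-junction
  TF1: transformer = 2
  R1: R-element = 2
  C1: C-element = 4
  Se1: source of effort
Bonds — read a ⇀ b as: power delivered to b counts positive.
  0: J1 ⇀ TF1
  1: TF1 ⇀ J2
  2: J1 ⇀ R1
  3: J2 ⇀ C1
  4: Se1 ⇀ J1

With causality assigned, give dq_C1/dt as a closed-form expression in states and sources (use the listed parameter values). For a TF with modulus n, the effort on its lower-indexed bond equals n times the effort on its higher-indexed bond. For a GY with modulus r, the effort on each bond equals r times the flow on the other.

dq_C1/dt = E_Se1 - q_C1/2

β4 |J1  (source Se1 imposes e)
β3 |J2  (C1: C, integral causality)
β1 |TF1  (closing 1-jn rule on J2)
β0 |J1  (TF1: transformer flips bond 1)
β2 |R1  (only one flow-in slot at J1)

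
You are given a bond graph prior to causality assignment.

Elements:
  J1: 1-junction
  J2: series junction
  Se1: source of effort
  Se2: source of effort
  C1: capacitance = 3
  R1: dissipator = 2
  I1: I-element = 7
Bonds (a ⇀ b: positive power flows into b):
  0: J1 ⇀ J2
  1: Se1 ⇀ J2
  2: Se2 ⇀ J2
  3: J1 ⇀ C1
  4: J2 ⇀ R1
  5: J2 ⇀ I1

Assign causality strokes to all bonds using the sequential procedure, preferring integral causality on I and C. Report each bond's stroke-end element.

b0 |J2
b1 |J2
b2 |J2
b3 |J1
b4 |J2
b5 |I1

bond 1 |J2  (Se1: effort source, stroke at far end)
bond 2 |J2  (source Se2 imposes e)
bond 3 |J1  (prefer integral on C1)
bond 0 |J2  (only one flow-in slot at J1)
bond 5 |I1  (I1 integral (f out))
bond 4 |J2  (1-jn J2 has f-setter on 5)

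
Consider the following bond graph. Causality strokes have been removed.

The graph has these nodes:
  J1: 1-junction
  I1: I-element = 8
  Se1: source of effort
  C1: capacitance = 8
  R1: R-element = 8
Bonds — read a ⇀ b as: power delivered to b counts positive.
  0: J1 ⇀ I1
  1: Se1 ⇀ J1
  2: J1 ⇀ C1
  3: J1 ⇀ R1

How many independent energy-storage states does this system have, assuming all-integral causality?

2  (C1, I1 all integral)

β1 →J1  (source Se1 imposes e)
β0 →I1  (I1 outputs flow p/I1)
β2 →J1  (common-f at J1 fixed by 0)
β3 →J1  (J1 flow already set via bond 0)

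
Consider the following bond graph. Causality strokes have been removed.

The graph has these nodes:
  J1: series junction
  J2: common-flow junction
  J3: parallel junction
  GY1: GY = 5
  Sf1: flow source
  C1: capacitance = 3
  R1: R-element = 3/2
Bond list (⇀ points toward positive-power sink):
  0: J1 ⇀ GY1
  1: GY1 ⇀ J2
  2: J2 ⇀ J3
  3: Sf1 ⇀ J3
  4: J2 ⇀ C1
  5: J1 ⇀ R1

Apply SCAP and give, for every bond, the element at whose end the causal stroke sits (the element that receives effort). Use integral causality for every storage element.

#0 |J1
#1 |J2
#2 |J3
#3 |Sf1
#4 |J2
#5 |R1

#3 →Sf1  (Sf1: flow source, stroke at near end)
#2 →J3  (J3 needs exactly one e-in)
#1 →J2  (1-jn J2 has f-setter on 2)
#4 →J2  (1-jn J2 has f-setter on 2)
#0 →J1  (GY1 both-in/both-out from 1)
#5 →R1  (J1 needs exactly one f-in)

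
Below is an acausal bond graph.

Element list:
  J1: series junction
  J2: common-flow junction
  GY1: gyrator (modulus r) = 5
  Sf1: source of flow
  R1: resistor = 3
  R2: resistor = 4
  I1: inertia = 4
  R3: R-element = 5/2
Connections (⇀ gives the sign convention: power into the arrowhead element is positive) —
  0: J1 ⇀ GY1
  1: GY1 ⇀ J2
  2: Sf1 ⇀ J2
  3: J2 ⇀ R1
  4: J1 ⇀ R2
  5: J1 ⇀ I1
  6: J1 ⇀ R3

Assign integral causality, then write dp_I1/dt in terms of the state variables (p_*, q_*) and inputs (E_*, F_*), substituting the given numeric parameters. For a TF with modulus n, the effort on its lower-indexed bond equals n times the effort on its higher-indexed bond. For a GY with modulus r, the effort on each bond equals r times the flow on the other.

dp_I1/dt = -5*F_Sf1 - 13*p_I1/8

b2 stroke→Sf1  (Sf1 (Sf) sets flow on bond)
b1 stroke→J2  (common-f at J2 fixed by 2)
b3 stroke→J2  (J2 flow already set via bond 2)
b0 stroke→J1  (GY1: gyrator matches bond 1)
b5 stroke→I1  (I1: I, integral causality)
b4 stroke→J1  (common-f at J1 fixed by 5)
b6 stroke→J1  (J1: bond 5 brought flow, rest push out)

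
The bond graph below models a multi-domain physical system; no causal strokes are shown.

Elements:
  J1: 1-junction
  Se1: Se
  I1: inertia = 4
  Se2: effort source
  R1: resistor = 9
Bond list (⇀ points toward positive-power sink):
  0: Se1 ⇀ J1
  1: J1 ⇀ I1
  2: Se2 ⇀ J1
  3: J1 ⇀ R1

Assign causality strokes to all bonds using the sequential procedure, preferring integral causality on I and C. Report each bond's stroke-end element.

#0 stroke at J1  (Se1 (Se) sets effort on bond)
#2 stroke at J1  (Se2 (Se) sets effort on bond)
#1 stroke at I1  (prefer integral on I1)
#3 stroke at J1  (1-jn J1 has f-setter on 1)

bond 0 |J1
bond 1 |I1
bond 2 |J1
bond 3 |J1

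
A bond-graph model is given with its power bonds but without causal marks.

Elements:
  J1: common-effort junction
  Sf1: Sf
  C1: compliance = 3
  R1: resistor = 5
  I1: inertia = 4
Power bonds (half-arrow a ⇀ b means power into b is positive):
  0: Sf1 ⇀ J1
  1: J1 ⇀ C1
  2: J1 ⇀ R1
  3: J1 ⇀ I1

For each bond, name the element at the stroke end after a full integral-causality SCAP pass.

β0 |Sf1
β1 |J1
β2 |R1
β3 |I1

β0 |Sf1  (Sf1 (Sf) sets flow on bond)
β1 |J1  (C1: C, integral causality)
β2 |R1  (0-jn J1 has e-setter on 1)
β3 |I1  (J1 effort already set via bond 1)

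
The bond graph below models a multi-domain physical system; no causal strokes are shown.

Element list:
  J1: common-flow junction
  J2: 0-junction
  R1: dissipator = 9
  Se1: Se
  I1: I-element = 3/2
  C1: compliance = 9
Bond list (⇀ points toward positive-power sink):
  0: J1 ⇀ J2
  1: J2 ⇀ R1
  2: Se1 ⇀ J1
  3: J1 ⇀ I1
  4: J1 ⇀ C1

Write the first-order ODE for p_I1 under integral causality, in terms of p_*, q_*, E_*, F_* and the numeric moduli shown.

dp_I1/dt = E_Se1 - 6*p_I1 - q_C1/9

#2 stroke at J1  (Se1 fixes effort; stroke away)
#3 stroke at I1  (I1: I, integral causality)
#0 stroke at J1  (common-f at J1 fixed by 3)
#4 stroke at J1  (J1 flow already set via bond 3)
#1 stroke at J2  (only one effort-in slot at J2)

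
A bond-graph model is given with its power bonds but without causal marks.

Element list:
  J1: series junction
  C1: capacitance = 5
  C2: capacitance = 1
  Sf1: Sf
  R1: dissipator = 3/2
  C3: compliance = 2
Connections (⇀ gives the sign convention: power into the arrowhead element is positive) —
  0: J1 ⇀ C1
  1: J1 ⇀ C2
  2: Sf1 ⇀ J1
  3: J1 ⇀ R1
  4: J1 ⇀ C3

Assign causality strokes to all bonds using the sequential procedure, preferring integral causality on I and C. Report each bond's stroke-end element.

b2 stroke at Sf1  (source Sf1 imposes f)
b0 stroke at J1  (J1: bond 2 brought flow, rest push out)
b1 stroke at J1  (J1 flow already set via bond 2)
b3 stroke at J1  (J1 flow already set via bond 2)
b4 stroke at J1  (common-f at J1 fixed by 2)

b0 stroke at J1
b1 stroke at J1
b2 stroke at Sf1
b3 stroke at J1
b4 stroke at J1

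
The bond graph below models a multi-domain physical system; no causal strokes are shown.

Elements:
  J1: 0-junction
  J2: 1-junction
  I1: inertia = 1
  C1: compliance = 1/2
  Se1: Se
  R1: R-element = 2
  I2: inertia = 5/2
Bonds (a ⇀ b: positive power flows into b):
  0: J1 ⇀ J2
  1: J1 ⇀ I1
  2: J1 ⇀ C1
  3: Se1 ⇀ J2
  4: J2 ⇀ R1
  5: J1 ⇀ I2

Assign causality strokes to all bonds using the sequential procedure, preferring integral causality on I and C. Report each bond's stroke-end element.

bond 3 stroke→J2  (Se1 (Se) sets effort on bond)
bond 1 stroke→I1  (I1 integral (f out))
bond 2 stroke→J1  (C1: C, integral causality)
bond 0 stroke→J2  (J1 effort already set via bond 2)
bond 5 stroke→I2  (J1 effort already set via bond 2)
bond 4 stroke→R1  (only one flow-in slot at J2)

b0 →J2
b1 →I1
b2 →J1
b3 →J2
b4 →R1
b5 →I2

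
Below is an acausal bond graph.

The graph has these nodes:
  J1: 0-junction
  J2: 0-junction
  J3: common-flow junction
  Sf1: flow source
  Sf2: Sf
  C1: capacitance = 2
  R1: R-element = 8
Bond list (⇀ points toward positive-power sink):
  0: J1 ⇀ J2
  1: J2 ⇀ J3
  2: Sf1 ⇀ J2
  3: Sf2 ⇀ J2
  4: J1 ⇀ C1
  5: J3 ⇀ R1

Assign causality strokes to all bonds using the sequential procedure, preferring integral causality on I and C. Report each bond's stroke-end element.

β2 →Sf1  (Sf1 (Sf) sets flow on bond)
β3 →Sf2  (Sf2 (Sf) sets flow on bond)
β4 →J1  (C1 outputs effort q/C1)
β0 →J2  (0-jn J1 has e-setter on 4)
β1 →J3  (J2 effort already set via bond 0)
β5 →R1  (only one flow-in slot at J3)

#0 →J2
#1 →J3
#2 →Sf1
#3 →Sf2
#4 →J1
#5 →R1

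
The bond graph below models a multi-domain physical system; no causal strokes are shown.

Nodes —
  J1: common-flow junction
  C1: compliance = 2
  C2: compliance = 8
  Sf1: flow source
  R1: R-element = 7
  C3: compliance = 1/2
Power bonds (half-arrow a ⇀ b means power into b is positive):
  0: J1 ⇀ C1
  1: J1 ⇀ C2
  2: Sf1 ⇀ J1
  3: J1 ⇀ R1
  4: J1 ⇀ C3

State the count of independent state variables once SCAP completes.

3  (C1, C2, C3 all integral)

β2 →Sf1  (source Sf1 imposes f)
β0 →J1  (J1 flow already set via bond 2)
β1 →J1  (1-jn J1 has f-setter on 2)
β3 →J1  (1-jn J1 has f-setter on 2)
β4 →J1  (1-jn J1 has f-setter on 2)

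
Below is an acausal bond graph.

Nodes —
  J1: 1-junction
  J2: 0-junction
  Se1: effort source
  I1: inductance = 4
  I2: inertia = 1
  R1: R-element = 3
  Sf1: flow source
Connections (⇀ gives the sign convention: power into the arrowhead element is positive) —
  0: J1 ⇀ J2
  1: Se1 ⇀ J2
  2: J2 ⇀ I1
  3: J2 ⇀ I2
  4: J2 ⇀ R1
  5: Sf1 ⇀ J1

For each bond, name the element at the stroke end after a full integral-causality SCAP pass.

b0 stroke→J1
b1 stroke→J2
b2 stroke→I1
b3 stroke→I2
b4 stroke→R1
b5 stroke→Sf1

β1 stroke→J2  (Se1: effort source, stroke at far end)
β5 stroke→Sf1  (Sf1 fixes flow; stroke at Sf1)
β0 stroke→J1  (J1: bond 5 brought flow, rest push out)
β2 stroke→I1  (J2: bond 1 brought effort, rest push out)
β3 stroke→I2  (J2 effort already set via bond 1)
β4 stroke→R1  (J2 effort already set via bond 1)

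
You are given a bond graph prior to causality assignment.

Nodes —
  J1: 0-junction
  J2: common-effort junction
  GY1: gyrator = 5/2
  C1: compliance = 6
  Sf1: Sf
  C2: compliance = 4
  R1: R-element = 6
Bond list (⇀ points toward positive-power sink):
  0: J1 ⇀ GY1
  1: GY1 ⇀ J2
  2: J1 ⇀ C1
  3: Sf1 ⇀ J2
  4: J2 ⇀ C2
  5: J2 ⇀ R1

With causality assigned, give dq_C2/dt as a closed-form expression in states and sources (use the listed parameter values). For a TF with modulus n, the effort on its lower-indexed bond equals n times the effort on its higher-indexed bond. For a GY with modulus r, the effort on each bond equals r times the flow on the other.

b3 →Sf1  (source Sf1 imposes f)
b2 →J1  (C1 outputs effort q/C1)
b0 →GY1  (J1 effort already set via bond 2)
b1 →GY1  (GY GY1: same side as bond 0)
b4 →J2  (C2 outputs effort q/C2)
b5 →R1  (common-e at J2 fixed by 4)

dq_C2/dt = F_Sf1 + q_C1/15 - q_C2/24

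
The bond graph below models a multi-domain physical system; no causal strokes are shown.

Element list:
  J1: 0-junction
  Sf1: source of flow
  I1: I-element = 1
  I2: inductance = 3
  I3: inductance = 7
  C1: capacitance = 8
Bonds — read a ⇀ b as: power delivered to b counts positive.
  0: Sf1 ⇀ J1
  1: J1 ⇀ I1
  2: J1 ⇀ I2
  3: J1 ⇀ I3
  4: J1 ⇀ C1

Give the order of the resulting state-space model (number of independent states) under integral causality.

bond 0 |Sf1  (Sf1 (Sf) sets flow on bond)
bond 1 |I1  (I1 integral (f out))
bond 2 |I2  (I2: I, integral causality)
bond 3 |I3  (prefer integral on I3)
bond 4 |J1  (J1 needs exactly one e-in)

4  (C1, I1, I2, I3 all integral)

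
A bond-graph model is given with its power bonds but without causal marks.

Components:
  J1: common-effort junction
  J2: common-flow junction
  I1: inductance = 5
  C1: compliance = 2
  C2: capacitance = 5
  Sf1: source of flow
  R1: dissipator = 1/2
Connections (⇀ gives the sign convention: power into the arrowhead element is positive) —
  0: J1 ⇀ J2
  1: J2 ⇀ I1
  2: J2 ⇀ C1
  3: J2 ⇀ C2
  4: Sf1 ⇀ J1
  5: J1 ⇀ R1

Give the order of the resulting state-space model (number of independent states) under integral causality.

3  (C1, C2, I1 all integral)

β4 |Sf1  (Sf1 (Sf) sets flow on bond)
β1 |I1  (prefer integral on I1)
β0 |J2  (common-f at J2 fixed by 1)
β2 |J2  (1-jn J2 has f-setter on 1)
β3 |J2  (common-f at J2 fixed by 1)
β5 |J1  (J1: last free bond brings effort in)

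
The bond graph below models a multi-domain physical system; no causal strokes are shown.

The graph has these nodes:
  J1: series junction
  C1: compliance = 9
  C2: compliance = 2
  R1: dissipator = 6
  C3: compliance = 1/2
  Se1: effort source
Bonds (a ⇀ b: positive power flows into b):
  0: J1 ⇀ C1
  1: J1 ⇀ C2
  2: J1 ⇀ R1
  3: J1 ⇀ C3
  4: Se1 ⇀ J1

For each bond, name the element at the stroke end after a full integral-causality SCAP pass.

bond 4 →J1  (source Se1 imposes e)
bond 0 →J1  (C1 integral (e out))
bond 1 →J1  (C2 outputs effort q/C2)
bond 3 →J1  (prefer integral on C3)
bond 2 →R1  (J1: last free bond brings flow in)

#0 |J1
#1 |J1
#2 |R1
#3 |J1
#4 |J1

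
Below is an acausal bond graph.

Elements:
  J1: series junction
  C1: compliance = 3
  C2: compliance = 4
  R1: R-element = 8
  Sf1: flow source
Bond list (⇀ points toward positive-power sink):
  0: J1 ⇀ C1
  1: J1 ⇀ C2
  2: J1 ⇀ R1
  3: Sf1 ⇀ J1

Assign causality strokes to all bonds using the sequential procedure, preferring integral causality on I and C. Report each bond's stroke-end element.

β0 stroke at J1
β1 stroke at J1
β2 stroke at J1
β3 stroke at Sf1

b3 →Sf1  (Sf1 fixes flow; stroke at Sf1)
b0 →J1  (J1 flow already set via bond 3)
b1 →J1  (common-f at J1 fixed by 3)
b2 →J1  (common-f at J1 fixed by 3)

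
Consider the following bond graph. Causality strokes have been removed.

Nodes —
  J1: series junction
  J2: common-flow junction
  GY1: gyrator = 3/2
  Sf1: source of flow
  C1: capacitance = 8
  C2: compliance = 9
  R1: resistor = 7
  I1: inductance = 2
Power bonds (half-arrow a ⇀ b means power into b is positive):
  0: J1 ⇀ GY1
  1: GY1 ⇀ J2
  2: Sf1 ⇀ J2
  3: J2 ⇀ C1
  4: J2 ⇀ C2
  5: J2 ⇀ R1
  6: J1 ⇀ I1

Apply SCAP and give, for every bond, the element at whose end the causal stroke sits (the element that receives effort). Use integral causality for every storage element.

b2 |Sf1  (Sf1 (Sf) sets flow on bond)
b1 |J2  (J2 flow already set via bond 2)
b3 |J2  (common-f at J2 fixed by 2)
b4 |J2  (1-jn J2 has f-setter on 2)
b5 |J2  (J2 flow already set via bond 2)
b0 |J1  (GY1 both-in/both-out from 1)
b6 |I1  (J1: last free bond brings flow in)

#0 stroke at J1
#1 stroke at J2
#2 stroke at Sf1
#3 stroke at J2
#4 stroke at J2
#5 stroke at J2
#6 stroke at I1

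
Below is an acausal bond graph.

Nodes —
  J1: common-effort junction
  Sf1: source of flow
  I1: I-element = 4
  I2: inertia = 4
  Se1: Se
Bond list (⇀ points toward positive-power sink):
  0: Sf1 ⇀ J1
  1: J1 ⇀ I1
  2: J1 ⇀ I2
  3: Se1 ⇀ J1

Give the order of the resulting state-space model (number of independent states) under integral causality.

b0 stroke at Sf1  (Sf1 (Sf) sets flow on bond)
b3 stroke at J1  (Se1 fixes effort; stroke away)
b1 stroke at I1  (J1 effort already set via bond 3)
b2 stroke at I2  (0-jn J1 has e-setter on 3)

2  (I1, I2 all integral)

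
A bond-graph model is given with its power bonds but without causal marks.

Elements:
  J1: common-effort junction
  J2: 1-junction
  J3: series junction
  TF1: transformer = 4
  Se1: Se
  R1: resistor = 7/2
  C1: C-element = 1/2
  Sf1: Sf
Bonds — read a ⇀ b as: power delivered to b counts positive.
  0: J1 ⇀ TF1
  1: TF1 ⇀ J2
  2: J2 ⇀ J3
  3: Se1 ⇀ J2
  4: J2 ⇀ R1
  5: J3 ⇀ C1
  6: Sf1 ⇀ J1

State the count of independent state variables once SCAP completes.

1  (C1 all integral)

b3 →J2  (source Se1 imposes e)
b6 →Sf1  (source Sf1 imposes f)
b0 →J1  (J1 needs exactly one e-in)
b1 →TF1  (TF1: transformer flips bond 0)
b2 →J2  (J2 flow already set via bond 1)
b4 →J2  (J2 flow already set via bond 1)
b5 →J3  (common-f at J3 fixed by 2)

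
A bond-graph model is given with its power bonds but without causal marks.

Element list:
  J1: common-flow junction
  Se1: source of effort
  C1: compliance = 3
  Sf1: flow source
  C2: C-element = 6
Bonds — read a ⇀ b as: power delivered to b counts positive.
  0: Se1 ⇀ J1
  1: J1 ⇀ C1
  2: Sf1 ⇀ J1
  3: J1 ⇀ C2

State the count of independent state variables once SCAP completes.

b0 stroke→J1  (source Se1 imposes e)
b2 stroke→Sf1  (source Sf1 imposes f)
b1 stroke→J1  (common-f at J1 fixed by 2)
b3 stroke→J1  (1-jn J1 has f-setter on 2)

2  (C1, C2 all integral)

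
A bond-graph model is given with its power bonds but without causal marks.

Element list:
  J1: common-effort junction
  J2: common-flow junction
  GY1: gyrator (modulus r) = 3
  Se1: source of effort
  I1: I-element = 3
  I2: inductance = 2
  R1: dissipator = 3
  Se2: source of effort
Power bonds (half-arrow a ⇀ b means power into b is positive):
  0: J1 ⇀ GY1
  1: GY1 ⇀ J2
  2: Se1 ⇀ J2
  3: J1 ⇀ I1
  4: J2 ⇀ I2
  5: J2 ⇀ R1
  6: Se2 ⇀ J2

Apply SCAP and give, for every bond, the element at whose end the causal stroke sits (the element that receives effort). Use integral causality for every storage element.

#2 stroke at J2  (source Se1 imposes e)
#6 stroke at J2  (Se2: effort source, stroke at far end)
#3 stroke at I1  (prefer integral on I1)
#0 stroke at J1  (J1 needs exactly one e-in)
#1 stroke at J2  (GY1 both-in/both-out from 0)
#4 stroke at I2  (prefer integral on I2)
#5 stroke at J2  (1-jn J2 has f-setter on 4)

bond 0 stroke at J1
bond 1 stroke at J2
bond 2 stroke at J2
bond 3 stroke at I1
bond 4 stroke at I2
bond 5 stroke at J2
bond 6 stroke at J2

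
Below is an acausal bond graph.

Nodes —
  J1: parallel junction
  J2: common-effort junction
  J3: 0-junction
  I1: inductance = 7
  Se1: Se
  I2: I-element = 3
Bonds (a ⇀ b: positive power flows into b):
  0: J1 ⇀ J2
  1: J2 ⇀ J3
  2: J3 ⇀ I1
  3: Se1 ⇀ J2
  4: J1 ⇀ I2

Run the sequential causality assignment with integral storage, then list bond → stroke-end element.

b0 stroke at J1
b1 stroke at J3
b2 stroke at I1
b3 stroke at J2
b4 stroke at I2

b3 |J2  (source Se1 imposes e)
b0 |J1  (0-jn J2 has e-setter on 3)
b1 |J3  (0-jn J2 has e-setter on 3)
b2 |I1  (common-e at J3 fixed by 1)
b4 |I2  (J1 effort already set via bond 0)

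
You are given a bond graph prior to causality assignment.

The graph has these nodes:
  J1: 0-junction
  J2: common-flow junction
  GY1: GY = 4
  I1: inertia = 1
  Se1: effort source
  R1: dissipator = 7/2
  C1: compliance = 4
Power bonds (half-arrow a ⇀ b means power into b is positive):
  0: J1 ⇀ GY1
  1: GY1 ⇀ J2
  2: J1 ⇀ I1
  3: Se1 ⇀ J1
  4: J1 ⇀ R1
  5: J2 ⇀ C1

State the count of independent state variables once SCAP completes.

2  (C1, I1 all integral)

β3 →J1  (Se1: effort source, stroke at far end)
β0 →GY1  (0-jn J1 has e-setter on 3)
β2 →I1  (J1: bond 3 brought effort, rest push out)
β4 →R1  (0-jn J1 has e-setter on 3)
β1 →GY1  (through GY1, causality inverts; strokes same side of GY1)
β5 →J2  (common-f at J2 fixed by 1)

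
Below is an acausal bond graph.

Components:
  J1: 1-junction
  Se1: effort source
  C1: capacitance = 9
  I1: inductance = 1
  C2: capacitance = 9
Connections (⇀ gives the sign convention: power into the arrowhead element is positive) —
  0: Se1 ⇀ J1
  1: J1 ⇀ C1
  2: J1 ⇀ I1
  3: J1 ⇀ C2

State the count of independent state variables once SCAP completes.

bond 0 →J1  (Se1 (Se) sets effort on bond)
bond 1 →J1  (prefer integral on C1)
bond 2 →I1  (I1: I, integral causality)
bond 3 →J1  (J1: bond 2 brought flow, rest push out)

3  (C1, C2, I1 all integral)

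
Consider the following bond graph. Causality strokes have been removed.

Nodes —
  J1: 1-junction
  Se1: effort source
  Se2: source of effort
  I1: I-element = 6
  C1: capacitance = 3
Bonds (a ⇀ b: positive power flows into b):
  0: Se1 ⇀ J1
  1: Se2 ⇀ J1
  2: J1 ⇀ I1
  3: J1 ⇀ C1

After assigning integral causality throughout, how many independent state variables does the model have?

bond 0 →J1  (Se1: effort source, stroke at far end)
bond 1 →J1  (Se2: effort source, stroke at far end)
bond 2 →I1  (I1: I, integral causality)
bond 3 →J1  (common-f at J1 fixed by 2)

2  (C1, I1 all integral)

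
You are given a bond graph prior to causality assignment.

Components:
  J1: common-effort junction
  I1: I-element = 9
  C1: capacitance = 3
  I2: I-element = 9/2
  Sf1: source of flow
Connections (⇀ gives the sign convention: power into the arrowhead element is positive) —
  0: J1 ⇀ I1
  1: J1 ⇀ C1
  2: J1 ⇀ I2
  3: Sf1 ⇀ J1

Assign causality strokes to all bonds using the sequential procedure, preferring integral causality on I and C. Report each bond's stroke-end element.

β3 stroke at Sf1  (Sf1 fixes flow; stroke at Sf1)
β0 stroke at I1  (I1 integral (f out))
β1 stroke at J1  (C1 outputs effort q/C1)
β2 stroke at I2  (J1: bond 1 brought effort, rest push out)

#0 stroke→I1
#1 stroke→J1
#2 stroke→I2
#3 stroke→Sf1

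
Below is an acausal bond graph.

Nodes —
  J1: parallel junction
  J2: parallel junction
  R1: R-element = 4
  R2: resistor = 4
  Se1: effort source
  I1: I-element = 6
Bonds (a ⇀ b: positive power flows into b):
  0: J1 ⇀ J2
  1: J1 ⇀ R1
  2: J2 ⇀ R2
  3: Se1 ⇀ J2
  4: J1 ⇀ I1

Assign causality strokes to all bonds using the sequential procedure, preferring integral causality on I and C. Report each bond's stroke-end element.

b0 →J1
b1 →R1
b2 →R2
b3 →J2
b4 →I1

#3 →J2  (Se1: effort source, stroke at far end)
#0 →J1  (J2: bond 3 brought effort, rest push out)
#2 →R2  (0-jn J2 has e-setter on 3)
#1 →R1  (J1 effort already set via bond 0)
#4 →I1  (common-e at J1 fixed by 0)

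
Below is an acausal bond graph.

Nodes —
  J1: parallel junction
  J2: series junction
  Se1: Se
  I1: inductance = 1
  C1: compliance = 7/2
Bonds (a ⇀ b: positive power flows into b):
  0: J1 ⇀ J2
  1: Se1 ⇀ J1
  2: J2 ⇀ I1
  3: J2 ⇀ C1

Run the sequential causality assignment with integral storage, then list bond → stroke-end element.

#0 stroke→J2
#1 stroke→J1
#2 stroke→I1
#3 stroke→J2

#1 →J1  (source Se1 imposes e)
#0 →J2  (common-e at J1 fixed by 1)
#2 →I1  (I1: I, integral causality)
#3 →J2  (J2 flow already set via bond 2)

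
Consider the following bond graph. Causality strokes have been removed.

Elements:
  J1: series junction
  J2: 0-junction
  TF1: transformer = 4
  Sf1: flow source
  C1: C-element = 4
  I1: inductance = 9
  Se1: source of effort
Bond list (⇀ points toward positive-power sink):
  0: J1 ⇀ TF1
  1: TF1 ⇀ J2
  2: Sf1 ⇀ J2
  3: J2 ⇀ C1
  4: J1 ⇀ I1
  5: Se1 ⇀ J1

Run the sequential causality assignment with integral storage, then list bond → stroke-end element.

β0 |J1
β1 |TF1
β2 |Sf1
β3 |J2
β4 |I1
β5 |J1

β2 stroke at Sf1  (Sf1: flow source, stroke at near end)
β5 stroke at J1  (Se1: effort source, stroke at far end)
β3 stroke at J2  (C1 outputs effort q/C1)
β1 stroke at TF1  (J2 effort already set via bond 3)
β0 stroke at J1  (TF1 one-in-one-out from 1)
β4 stroke at I1  (closing 1-jn rule on J1)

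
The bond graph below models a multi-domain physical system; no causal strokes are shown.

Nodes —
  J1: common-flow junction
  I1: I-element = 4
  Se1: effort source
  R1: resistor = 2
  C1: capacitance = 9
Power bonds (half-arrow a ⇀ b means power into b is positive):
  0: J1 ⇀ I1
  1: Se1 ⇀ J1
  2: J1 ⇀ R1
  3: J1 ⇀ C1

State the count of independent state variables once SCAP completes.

b1 |J1  (Se1 (Se) sets effort on bond)
b0 |I1  (I1 outputs flow p/I1)
b2 |J1  (common-f at J1 fixed by 0)
b3 |J1  (1-jn J1 has f-setter on 0)

2  (C1, I1 all integral)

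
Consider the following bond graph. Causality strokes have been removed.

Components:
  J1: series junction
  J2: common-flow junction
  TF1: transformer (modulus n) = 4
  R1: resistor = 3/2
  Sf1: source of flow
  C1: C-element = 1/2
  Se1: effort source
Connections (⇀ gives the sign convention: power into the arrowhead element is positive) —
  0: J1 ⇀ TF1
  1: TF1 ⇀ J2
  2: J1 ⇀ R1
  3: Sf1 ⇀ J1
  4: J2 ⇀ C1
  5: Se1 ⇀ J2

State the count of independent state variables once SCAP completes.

bond 3 stroke→Sf1  (Sf1 fixes flow; stroke at Sf1)
bond 5 stroke→J2  (Se1 (Se) sets effort on bond)
bond 0 stroke→J1  (J1: bond 3 brought flow, rest push out)
bond 2 stroke→J1  (J1 flow already set via bond 3)
bond 1 stroke→TF1  (TF TF1: opposite of bond 0)
bond 4 stroke→J2  (J2: bond 1 brought flow, rest push out)

1  (C1 all integral)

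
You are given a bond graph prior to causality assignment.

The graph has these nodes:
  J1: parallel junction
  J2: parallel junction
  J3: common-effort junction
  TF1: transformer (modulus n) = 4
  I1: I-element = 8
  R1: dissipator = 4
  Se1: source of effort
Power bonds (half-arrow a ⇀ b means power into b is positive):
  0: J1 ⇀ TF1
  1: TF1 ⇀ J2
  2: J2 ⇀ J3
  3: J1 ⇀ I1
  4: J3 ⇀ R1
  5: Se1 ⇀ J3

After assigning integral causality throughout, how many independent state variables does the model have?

1  (I1 all integral)

b5 stroke→J3  (Se1 fixes effort; stroke away)
b2 stroke→J2  (0-jn J3 has e-setter on 5)
b4 stroke→R1  (J3: bond 5 brought effort, rest push out)
b1 stroke→TF1  (J2 effort already set via bond 2)
b0 stroke→J1  (TF TF1: opposite of bond 1)
b3 stroke→I1  (J1: bond 0 brought effort, rest push out)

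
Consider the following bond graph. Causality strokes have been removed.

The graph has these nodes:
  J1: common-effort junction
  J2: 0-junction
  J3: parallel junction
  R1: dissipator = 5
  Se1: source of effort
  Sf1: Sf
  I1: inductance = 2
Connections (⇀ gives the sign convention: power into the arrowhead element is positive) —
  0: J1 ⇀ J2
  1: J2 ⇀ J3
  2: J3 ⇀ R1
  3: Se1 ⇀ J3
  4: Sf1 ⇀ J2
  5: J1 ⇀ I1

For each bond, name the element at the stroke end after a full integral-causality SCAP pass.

b0 →J1
b1 →J2
b2 →R1
b3 →J3
b4 →Sf1
b5 →I1

#3 stroke→J3  (source Se1 imposes e)
#4 stroke→Sf1  (Sf1 fixes flow; stroke at Sf1)
#1 stroke→J2  (0-jn J3 has e-setter on 3)
#2 stroke→R1  (J3 effort already set via bond 3)
#0 stroke→J1  (common-e at J2 fixed by 1)
#5 stroke→I1  (0-jn J1 has e-setter on 0)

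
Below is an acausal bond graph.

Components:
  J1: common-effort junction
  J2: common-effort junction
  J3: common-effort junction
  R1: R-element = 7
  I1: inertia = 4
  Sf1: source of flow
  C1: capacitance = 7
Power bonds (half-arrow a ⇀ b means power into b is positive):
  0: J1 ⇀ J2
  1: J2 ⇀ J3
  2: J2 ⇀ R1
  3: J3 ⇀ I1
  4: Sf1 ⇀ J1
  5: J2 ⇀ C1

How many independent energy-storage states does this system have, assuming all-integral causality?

b4 stroke→Sf1  (Sf1 fixes flow; stroke at Sf1)
b0 stroke→J1  (J1: last free bond brings effort in)
b3 stroke→I1  (I1 outputs flow p/I1)
b1 stroke→J3  (J3 needs exactly one e-in)
b5 stroke→J2  (C1 outputs effort q/C1)
b2 stroke→R1  (J2 effort already set via bond 5)

2  (C1, I1 all integral)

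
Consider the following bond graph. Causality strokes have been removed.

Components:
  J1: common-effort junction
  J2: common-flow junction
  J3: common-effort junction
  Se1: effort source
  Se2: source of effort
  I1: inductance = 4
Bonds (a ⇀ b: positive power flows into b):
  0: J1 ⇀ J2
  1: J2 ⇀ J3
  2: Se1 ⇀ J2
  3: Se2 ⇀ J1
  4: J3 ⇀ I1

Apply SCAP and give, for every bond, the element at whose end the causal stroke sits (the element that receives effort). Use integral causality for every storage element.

#0 |J2
#1 |J3
#2 |J2
#3 |J1
#4 |I1

b2 stroke at J2  (Se1: effort source, stroke at far end)
b3 stroke at J1  (Se2 fixes effort; stroke away)
b0 stroke at J2  (J1: bond 3 brought effort, rest push out)
b1 stroke at J3  (J2 needs exactly one f-in)
b4 stroke at I1  (J3 effort already set via bond 1)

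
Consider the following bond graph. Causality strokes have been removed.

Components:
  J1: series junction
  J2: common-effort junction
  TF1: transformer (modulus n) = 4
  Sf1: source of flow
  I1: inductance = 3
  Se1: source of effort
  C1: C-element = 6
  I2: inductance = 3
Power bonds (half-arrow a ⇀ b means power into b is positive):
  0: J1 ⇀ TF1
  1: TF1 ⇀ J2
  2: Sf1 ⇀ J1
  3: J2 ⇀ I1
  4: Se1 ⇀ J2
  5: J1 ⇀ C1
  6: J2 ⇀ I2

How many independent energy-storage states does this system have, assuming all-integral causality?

#2 stroke→Sf1  (Sf1: flow source, stroke at near end)
#4 stroke→J2  (Se1: effort source, stroke at far end)
#0 stroke→J1  (J1: bond 2 brought flow, rest push out)
#5 stroke→J1  (J1 flow already set via bond 2)
#1 stroke→TF1  (0-jn J2 has e-setter on 4)
#3 stroke→I1  (common-e at J2 fixed by 4)
#6 stroke→I2  (J2 effort already set via bond 4)

3  (C1, I1, I2 all integral)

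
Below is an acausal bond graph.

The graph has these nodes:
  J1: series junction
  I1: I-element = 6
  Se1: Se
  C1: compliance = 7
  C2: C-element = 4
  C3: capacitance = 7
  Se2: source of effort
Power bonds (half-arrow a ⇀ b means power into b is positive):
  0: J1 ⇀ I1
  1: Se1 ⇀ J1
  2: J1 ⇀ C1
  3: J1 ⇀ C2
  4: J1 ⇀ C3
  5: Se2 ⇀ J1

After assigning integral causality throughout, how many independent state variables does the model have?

4  (C1, C2, C3, I1 all integral)

bond 1 |J1  (Se1 fixes effort; stroke away)
bond 5 |J1  (Se2 fixes effort; stroke away)
bond 0 |I1  (prefer integral on I1)
bond 2 |J1  (J1 flow already set via bond 0)
bond 3 |J1  (1-jn J1 has f-setter on 0)
bond 4 |J1  (common-f at J1 fixed by 0)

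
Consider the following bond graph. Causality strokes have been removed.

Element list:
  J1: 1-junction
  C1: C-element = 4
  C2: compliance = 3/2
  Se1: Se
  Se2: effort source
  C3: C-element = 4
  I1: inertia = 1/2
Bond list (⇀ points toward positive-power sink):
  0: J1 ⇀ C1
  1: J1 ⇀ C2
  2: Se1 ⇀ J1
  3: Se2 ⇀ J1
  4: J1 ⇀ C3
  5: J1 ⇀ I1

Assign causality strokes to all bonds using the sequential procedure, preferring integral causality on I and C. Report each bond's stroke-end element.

#2 stroke at J1  (Se1 (Se) sets effort on bond)
#3 stroke at J1  (Se2 (Se) sets effort on bond)
#0 stroke at J1  (C1: C, integral causality)
#1 stroke at J1  (C2: C, integral causality)
#4 stroke at J1  (prefer integral on C3)
#5 stroke at I1  (closing 1-jn rule on J1)

b0 stroke→J1
b1 stroke→J1
b2 stroke→J1
b3 stroke→J1
b4 stroke→J1
b5 stroke→I1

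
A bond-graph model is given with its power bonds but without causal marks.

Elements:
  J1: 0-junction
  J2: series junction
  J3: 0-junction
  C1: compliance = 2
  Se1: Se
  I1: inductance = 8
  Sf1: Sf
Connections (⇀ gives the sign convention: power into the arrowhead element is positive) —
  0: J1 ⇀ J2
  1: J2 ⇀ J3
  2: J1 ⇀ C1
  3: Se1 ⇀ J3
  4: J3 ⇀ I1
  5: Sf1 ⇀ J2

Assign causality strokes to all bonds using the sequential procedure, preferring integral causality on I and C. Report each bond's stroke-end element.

bond 3 stroke at J3  (Se1 fixes effort; stroke away)
bond 5 stroke at Sf1  (Sf1: flow source, stroke at near end)
bond 0 stroke at J2  (J2 flow already set via bond 5)
bond 1 stroke at J2  (J2 flow already set via bond 5)
bond 4 stroke at I1  (J3: bond 3 brought effort, rest push out)
bond 2 stroke at J1  (J1 needs exactly one e-in)

#0 stroke at J2
#1 stroke at J2
#2 stroke at J1
#3 stroke at J3
#4 stroke at I1
#5 stroke at Sf1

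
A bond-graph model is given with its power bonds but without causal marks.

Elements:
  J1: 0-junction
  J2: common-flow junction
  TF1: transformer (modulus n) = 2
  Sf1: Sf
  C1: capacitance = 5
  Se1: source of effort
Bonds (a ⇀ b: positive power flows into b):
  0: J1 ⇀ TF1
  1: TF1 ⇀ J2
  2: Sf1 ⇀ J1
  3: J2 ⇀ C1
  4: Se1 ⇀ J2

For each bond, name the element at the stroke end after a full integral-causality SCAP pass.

b0 →J1
b1 →TF1
b2 →Sf1
b3 →J2
b4 →J2

#2 →Sf1  (Sf1 fixes flow; stroke at Sf1)
#4 →J2  (Se1: effort source, stroke at far end)
#0 →J1  (closing 0-jn rule on J1)
#1 →TF1  (TF1 one-in-one-out from 0)
#3 →J2  (1-jn J2 has f-setter on 1)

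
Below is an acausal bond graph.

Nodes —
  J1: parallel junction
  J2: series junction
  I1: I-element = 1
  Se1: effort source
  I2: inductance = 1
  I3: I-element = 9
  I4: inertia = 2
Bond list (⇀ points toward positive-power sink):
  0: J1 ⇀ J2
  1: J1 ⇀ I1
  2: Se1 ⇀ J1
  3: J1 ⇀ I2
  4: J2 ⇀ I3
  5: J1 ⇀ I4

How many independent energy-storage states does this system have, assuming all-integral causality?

4  (I1, I2, I3, I4 all integral)

bond 2 |J1  (Se1 fixes effort; stroke away)
bond 0 |J2  (common-e at J1 fixed by 2)
bond 1 |I1  (J1 effort already set via bond 2)
bond 3 |I2  (J1: bond 2 brought effort, rest push out)
bond 5 |I4  (0-jn J1 has e-setter on 2)
bond 4 |I3  (only one flow-in slot at J2)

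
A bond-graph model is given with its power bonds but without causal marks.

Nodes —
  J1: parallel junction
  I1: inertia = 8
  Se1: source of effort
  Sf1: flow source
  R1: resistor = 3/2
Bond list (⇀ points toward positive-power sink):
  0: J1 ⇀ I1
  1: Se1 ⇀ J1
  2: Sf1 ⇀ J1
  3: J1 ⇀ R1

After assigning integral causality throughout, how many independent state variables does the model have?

1  (I1 all integral)

bond 1 stroke at J1  (source Se1 imposes e)
bond 2 stroke at Sf1  (Sf1 fixes flow; stroke at Sf1)
bond 0 stroke at I1  (common-e at J1 fixed by 1)
bond 3 stroke at R1  (0-jn J1 has e-setter on 1)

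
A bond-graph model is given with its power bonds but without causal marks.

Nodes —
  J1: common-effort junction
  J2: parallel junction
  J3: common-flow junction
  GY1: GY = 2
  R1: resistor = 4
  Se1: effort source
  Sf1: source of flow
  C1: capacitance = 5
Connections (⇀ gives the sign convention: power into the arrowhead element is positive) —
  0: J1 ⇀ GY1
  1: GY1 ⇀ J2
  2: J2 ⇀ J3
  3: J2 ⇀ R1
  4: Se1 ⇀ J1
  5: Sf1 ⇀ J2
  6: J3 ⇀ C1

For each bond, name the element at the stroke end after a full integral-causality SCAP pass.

b4 stroke→J1  (Se1 (Se) sets effort on bond)
b5 stroke→Sf1  (Sf1: flow source, stroke at near end)
b0 stroke→GY1  (0-jn J1 has e-setter on 4)
b1 stroke→GY1  (GY1 both-in/both-out from 0)
b6 stroke→J3  (prefer integral on C1)
b2 stroke→J2  (only one flow-in slot at J3)
b3 stroke→R1  (0-jn J2 has e-setter on 2)

#0 stroke→GY1
#1 stroke→GY1
#2 stroke→J2
#3 stroke→R1
#4 stroke→J1
#5 stroke→Sf1
#6 stroke→J3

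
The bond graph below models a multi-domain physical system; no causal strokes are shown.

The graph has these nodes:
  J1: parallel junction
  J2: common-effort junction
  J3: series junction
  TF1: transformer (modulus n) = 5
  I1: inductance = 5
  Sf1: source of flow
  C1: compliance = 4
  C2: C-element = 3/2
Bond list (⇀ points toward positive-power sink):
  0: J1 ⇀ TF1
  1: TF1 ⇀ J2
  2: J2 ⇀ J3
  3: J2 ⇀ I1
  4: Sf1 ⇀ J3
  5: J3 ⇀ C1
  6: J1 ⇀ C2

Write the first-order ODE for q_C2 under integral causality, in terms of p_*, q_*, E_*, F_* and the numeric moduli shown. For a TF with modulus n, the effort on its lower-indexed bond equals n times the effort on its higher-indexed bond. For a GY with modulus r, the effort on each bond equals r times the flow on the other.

β4 |Sf1  (Sf1 fixes flow; stroke at Sf1)
β2 |J3  (1-jn J3 has f-setter on 4)
β5 |J3  (J3 flow already set via bond 4)
β3 |I1  (prefer integral on I1)
β1 |J2  (J2 needs exactly one e-in)
β0 |TF1  (TF TF1: opposite of bond 1)
β6 |J1  (J1 needs exactly one e-in)

dq_C2/dt = -F_Sf1/5 - p_I1/25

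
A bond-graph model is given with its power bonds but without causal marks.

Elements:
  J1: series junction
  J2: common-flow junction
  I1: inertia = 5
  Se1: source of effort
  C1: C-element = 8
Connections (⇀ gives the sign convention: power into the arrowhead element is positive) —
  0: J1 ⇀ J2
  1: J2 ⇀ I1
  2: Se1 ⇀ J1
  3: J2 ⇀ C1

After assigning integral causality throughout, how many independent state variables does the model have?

2  (C1, I1 all integral)

b2 |J1  (Se1 fixes effort; stroke away)
b0 |J2  (J1 needs exactly one f-in)
b1 |I1  (I1 integral (f out))
b3 |J2  (J2: bond 1 brought flow, rest push out)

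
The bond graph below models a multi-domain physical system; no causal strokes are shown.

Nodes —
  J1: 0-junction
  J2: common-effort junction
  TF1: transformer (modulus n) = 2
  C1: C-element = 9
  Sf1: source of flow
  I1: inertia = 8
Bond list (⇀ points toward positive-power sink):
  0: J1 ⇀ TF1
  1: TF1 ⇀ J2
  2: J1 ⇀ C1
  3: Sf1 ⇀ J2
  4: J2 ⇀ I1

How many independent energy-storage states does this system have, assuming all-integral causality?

#3 →Sf1  (Sf1 (Sf) sets flow on bond)
#2 →J1  (prefer integral on C1)
#0 →TF1  (J1 effort already set via bond 2)
#1 →J2  (TF1 one-in-one-out from 0)
#4 →I1  (common-e at J2 fixed by 1)

2  (C1, I1 all integral)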